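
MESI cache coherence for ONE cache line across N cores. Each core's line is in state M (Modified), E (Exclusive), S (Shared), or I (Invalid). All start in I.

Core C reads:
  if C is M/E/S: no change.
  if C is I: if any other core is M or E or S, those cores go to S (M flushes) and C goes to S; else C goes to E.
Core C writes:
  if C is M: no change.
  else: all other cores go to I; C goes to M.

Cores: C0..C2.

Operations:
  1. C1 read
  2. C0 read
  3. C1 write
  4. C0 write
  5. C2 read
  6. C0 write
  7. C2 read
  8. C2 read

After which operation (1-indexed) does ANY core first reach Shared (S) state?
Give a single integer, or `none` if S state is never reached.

Op 1: C1 read [C1 read from I: no other sharers -> C1=E (exclusive)] -> [I,E,I]
Op 2: C0 read [C0 read from I: others=['C1=E'] -> C0=S, others downsized to S] -> [S,S,I]
  -> First S state at op 2; remaining ops need not be traced.

Answer: 2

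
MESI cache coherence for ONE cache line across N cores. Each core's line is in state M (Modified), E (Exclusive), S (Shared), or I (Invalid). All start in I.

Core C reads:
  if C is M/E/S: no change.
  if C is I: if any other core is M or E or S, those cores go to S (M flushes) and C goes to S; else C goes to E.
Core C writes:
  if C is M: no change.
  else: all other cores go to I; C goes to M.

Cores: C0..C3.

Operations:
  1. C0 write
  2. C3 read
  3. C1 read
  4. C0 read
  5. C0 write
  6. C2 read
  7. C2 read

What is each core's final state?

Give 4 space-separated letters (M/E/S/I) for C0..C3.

Answer: S I S I

Derivation:
Op 1: C0 write [C0 write: invalidate none -> C0=M] -> [M,I,I,I]
Op 2: C3 read [C3 read from I: others=['C0=M'] -> C3=S, others downsized to S] -> [S,I,I,S]
Op 3: C1 read [C1 read from I: others=['C0=S', 'C3=S'] -> C1=S, others downsized to S] -> [S,S,I,S]
Op 4: C0 read [C0 read: already in S, no change] -> [S,S,I,S]
Op 5: C0 write [C0 write: invalidate ['C1=S', 'C3=S'] -> C0=M] -> [M,I,I,I]
Op 6: C2 read [C2 read from I: others=['C0=M'] -> C2=S, others downsized to S] -> [S,I,S,I]
Op 7: C2 read [C2 read: already in S, no change] -> [S,I,S,I]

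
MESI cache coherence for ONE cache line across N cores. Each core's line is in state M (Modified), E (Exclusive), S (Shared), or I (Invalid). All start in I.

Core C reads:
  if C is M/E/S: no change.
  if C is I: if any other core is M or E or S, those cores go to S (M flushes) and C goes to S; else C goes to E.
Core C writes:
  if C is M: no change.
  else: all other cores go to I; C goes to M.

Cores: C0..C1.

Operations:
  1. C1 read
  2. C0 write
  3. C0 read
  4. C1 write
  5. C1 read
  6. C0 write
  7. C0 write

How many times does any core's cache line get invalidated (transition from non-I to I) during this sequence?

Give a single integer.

Op 1: C1 read [C1 read from I: no other sharers -> C1=E (exclusive)] -> [I,E] (invalidations this op: 0; running total: 0)
Op 2: C0 write [C0 write: invalidate ['C1=E'] -> C0=M] -> [M,I] (invalidations this op: 1; running total: 1)
Op 3: C0 read [C0 read: already in M, no change] -> [M,I] (invalidations this op: 0; running total: 1)
Op 4: C1 write [C1 write: invalidate ['C0=M'] -> C1=M] -> [I,M] (invalidations this op: 1; running total: 2)
Op 5: C1 read [C1 read: already in M, no change] -> [I,M] (invalidations this op: 0; running total: 2)
Op 6: C0 write [C0 write: invalidate ['C1=M'] -> C0=M] -> [M,I] (invalidations this op: 1; running total: 3)
Op 7: C0 write [C0 write: already M (modified), no change] -> [M,I] (invalidations this op: 0; running total: 3)

Answer: 3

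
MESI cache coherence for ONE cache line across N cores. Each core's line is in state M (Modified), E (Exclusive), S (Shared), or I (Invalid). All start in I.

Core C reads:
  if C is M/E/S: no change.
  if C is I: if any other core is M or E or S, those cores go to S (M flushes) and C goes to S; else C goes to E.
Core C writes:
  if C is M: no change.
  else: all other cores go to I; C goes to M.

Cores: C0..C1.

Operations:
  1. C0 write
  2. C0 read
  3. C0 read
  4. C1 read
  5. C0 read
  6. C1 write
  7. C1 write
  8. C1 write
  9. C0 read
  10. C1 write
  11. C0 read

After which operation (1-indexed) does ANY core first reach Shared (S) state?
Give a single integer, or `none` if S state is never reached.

Answer: 4

Derivation:
Op 1: C0 write [C0 write: invalidate none -> C0=M] -> [M,I]
Op 2: C0 read [C0 read: already in M, no change] -> [M,I]
Op 3: C0 read [C0 read: already in M, no change] -> [M,I]
Op 4: C1 read [C1 read from I: others=['C0=M'] -> C1=S, others downsized to S] -> [S,S]
  -> First S state at op 4; remaining ops need not be traced.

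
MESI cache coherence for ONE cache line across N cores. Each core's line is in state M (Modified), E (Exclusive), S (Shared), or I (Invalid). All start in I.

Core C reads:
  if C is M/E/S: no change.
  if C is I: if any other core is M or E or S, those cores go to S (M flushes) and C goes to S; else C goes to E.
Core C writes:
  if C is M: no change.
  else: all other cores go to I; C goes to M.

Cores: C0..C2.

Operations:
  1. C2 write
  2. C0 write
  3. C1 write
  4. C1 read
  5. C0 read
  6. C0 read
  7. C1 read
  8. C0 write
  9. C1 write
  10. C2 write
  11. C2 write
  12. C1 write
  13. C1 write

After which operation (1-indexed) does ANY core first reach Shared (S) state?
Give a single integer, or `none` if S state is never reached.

Op 1: C2 write [C2 write: invalidate none -> C2=M] -> [I,I,M]
Op 2: C0 write [C0 write: invalidate ['C2=M'] -> C0=M] -> [M,I,I]
Op 3: C1 write [C1 write: invalidate ['C0=M'] -> C1=M] -> [I,M,I]
Op 4: C1 read [C1 read: already in M, no change] -> [I,M,I]
Op 5: C0 read [C0 read from I: others=['C1=M'] -> C0=S, others downsized to S] -> [S,S,I]
  -> First S state at op 5; remaining ops need not be traced.

Answer: 5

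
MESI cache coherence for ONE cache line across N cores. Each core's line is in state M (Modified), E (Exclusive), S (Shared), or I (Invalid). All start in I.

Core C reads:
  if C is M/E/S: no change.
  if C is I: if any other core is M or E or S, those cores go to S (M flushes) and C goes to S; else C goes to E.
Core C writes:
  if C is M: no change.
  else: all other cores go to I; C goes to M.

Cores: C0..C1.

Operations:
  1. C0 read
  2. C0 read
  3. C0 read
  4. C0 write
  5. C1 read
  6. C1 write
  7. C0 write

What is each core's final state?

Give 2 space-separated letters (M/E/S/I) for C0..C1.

Op 1: C0 read [C0 read from I: no other sharers -> C0=E (exclusive)] -> [E,I]
Op 2: C0 read [C0 read: already in E, no change] -> [E,I]
Op 3: C0 read [C0 read: already in E, no change] -> [E,I]
Op 4: C0 write [C0 write: invalidate none -> C0=M] -> [M,I]
Op 5: C1 read [C1 read from I: others=['C0=M'] -> C1=S, others downsized to S] -> [S,S]
Op 6: C1 write [C1 write: invalidate ['C0=S'] -> C1=M] -> [I,M]
Op 7: C0 write [C0 write: invalidate ['C1=M'] -> C0=M] -> [M,I]

Answer: M I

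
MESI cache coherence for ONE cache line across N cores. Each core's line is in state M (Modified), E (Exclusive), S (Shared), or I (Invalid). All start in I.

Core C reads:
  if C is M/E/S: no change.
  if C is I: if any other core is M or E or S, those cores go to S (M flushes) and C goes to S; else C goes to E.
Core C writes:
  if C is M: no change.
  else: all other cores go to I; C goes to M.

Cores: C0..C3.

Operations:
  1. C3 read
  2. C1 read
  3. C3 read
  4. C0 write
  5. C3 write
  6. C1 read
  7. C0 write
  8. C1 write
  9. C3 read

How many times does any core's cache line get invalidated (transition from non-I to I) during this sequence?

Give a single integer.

Op 1: C3 read [C3 read from I: no other sharers -> C3=E (exclusive)] -> [I,I,I,E] (invalidations this op: 0; running total: 0)
Op 2: C1 read [C1 read from I: others=['C3=E'] -> C1=S, others downsized to S] -> [I,S,I,S] (invalidations this op: 0; running total: 0)
Op 3: C3 read [C3 read: already in S, no change] -> [I,S,I,S] (invalidations this op: 0; running total: 0)
Op 4: C0 write [C0 write: invalidate ['C1=S', 'C3=S'] -> C0=M] -> [M,I,I,I] (invalidations this op: 2; running total: 2)
Op 5: C3 write [C3 write: invalidate ['C0=M'] -> C3=M] -> [I,I,I,M] (invalidations this op: 1; running total: 3)
Op 6: C1 read [C1 read from I: others=['C3=M'] -> C1=S, others downsized to S] -> [I,S,I,S] (invalidations this op: 0; running total: 3)
Op 7: C0 write [C0 write: invalidate ['C1=S', 'C3=S'] -> C0=M] -> [M,I,I,I] (invalidations this op: 2; running total: 5)
Op 8: C1 write [C1 write: invalidate ['C0=M'] -> C1=M] -> [I,M,I,I] (invalidations this op: 1; running total: 6)
Op 9: C3 read [C3 read from I: others=['C1=M'] -> C3=S, others downsized to S] -> [I,S,I,S] (invalidations this op: 0; running total: 6)

Answer: 6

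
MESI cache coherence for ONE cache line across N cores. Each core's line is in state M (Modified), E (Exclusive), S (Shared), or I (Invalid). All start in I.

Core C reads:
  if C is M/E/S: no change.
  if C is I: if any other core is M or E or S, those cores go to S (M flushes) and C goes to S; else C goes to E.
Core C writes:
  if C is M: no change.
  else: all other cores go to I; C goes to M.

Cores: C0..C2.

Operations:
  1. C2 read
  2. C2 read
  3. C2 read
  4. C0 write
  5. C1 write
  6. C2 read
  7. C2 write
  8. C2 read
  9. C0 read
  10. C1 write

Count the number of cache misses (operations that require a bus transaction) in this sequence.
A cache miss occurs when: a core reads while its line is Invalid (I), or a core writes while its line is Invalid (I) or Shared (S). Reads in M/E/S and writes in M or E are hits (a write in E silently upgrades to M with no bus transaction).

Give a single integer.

Answer: 7

Derivation:
Op 1: C2 read [C2 read from I: no other sharers -> C2=E (exclusive)] -> [I,I,E] [MISS #1: read from I]
Op 2: C2 read [C2 read: already in E, no change] -> [I,I,E] [hit: read from E]
Op 3: C2 read [C2 read: already in E, no change] -> [I,I,E] [hit: read from E]
Op 4: C0 write [C0 write: invalidate ['C2=E'] -> C0=M] -> [M,I,I] [MISS #2: write from I]
Op 5: C1 write [C1 write: invalidate ['C0=M'] -> C1=M] -> [I,M,I] [MISS #3: write from I]
Op 6: C2 read [C2 read from I: others=['C1=M'] -> C2=S, others downsized to S] -> [I,S,S] [MISS #4: read from I]
Op 7: C2 write [C2 write: invalidate ['C1=S'] -> C2=M] -> [I,I,M] [MISS #5: write from S]
Op 8: C2 read [C2 read: already in M, no change] -> [I,I,M] [hit: read from M]
Op 9: C0 read [C0 read from I: others=['C2=M'] -> C0=S, others downsized to S] -> [S,I,S] [MISS #6: read from I]
Op 10: C1 write [C1 write: invalidate ['C0=S', 'C2=S'] -> C1=M] -> [I,M,I] [MISS #7: write from I]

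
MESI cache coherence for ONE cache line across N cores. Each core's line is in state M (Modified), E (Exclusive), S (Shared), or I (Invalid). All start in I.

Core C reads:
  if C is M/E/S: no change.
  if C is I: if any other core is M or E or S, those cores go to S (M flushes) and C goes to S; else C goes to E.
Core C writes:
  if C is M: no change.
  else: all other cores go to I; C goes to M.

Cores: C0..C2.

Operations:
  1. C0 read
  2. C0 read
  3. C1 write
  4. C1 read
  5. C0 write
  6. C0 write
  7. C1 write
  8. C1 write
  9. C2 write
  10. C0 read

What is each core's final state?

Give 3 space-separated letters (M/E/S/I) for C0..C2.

Op 1: C0 read [C0 read from I: no other sharers -> C0=E (exclusive)] -> [E,I,I]
Op 2: C0 read [C0 read: already in E, no change] -> [E,I,I]
Op 3: C1 write [C1 write: invalidate ['C0=E'] -> C1=M] -> [I,M,I]
Op 4: C1 read [C1 read: already in M, no change] -> [I,M,I]
Op 5: C0 write [C0 write: invalidate ['C1=M'] -> C0=M] -> [M,I,I]
Op 6: C0 write [C0 write: already M (modified), no change] -> [M,I,I]
Op 7: C1 write [C1 write: invalidate ['C0=M'] -> C1=M] -> [I,M,I]
Op 8: C1 write [C1 write: already M (modified), no change] -> [I,M,I]
Op 9: C2 write [C2 write: invalidate ['C1=M'] -> C2=M] -> [I,I,M]
Op 10: C0 read [C0 read from I: others=['C2=M'] -> C0=S, others downsized to S] -> [S,I,S]

Answer: S I S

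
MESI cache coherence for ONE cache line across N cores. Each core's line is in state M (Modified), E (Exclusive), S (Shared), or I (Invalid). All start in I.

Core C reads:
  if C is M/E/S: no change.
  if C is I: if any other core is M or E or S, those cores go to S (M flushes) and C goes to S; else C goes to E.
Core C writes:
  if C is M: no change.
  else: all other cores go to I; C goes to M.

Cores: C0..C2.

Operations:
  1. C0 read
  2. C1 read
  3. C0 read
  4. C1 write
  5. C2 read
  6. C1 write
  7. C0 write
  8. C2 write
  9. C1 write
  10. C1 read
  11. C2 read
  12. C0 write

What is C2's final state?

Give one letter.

Op 1: C0 read [C0 read from I: no other sharers -> C0=E (exclusive)] -> [E,I,I]
Op 2: C1 read [C1 read from I: others=['C0=E'] -> C1=S, others downsized to S] -> [S,S,I]
Op 3: C0 read [C0 read: already in S, no change] -> [S,S,I]
Op 4: C1 write [C1 write: invalidate ['C0=S'] -> C1=M] -> [I,M,I]
Op 5: C2 read [C2 read from I: others=['C1=M'] -> C2=S, others downsized to S] -> [I,S,S]
Op 6: C1 write [C1 write: invalidate ['C2=S'] -> C1=M] -> [I,M,I]
Op 7: C0 write [C0 write: invalidate ['C1=M'] -> C0=M] -> [M,I,I]
Op 8: C2 write [C2 write: invalidate ['C0=M'] -> C2=M] -> [I,I,M]
Op 9: C1 write [C1 write: invalidate ['C2=M'] -> C1=M] -> [I,M,I]
Op 10: C1 read [C1 read: already in M, no change] -> [I,M,I]
Op 11: C2 read [C2 read from I: others=['C1=M'] -> C2=S, others downsized to S] -> [I,S,S]
Op 12: C0 write [C0 write: invalidate ['C1=S', 'C2=S'] -> C0=M] -> [M,I,I]

Answer: I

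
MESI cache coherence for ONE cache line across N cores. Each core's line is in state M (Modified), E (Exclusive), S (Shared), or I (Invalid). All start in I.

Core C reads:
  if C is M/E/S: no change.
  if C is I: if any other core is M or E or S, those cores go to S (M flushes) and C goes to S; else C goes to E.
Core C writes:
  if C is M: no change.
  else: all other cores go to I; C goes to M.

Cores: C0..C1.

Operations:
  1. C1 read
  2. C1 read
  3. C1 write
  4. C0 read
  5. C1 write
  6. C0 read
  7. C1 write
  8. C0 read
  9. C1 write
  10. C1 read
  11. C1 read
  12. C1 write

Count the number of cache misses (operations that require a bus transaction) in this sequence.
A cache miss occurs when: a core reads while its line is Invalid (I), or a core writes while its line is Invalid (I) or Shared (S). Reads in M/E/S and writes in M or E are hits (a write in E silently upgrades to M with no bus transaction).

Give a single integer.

Answer: 7

Derivation:
Op 1: C1 read [C1 read from I: no other sharers -> C1=E (exclusive)] -> [I,E] [MISS #1: read from I]
Op 2: C1 read [C1 read: already in E, no change] -> [I,E] [hit: read from E]
Op 3: C1 write [C1 write: invalidate none -> C1=M] -> [I,M] [hit: write from E is a silent E->M upgrade, no bus transaction]
Op 4: C0 read [C0 read from I: others=['C1=M'] -> C0=S, others downsized to S] -> [S,S] [MISS #2: read from I]
Op 5: C1 write [C1 write: invalidate ['C0=S'] -> C1=M] -> [I,M] [MISS #3: write from S]
Op 6: C0 read [C0 read from I: others=['C1=M'] -> C0=S, others downsized to S] -> [S,S] [MISS #4: read from I]
Op 7: C1 write [C1 write: invalidate ['C0=S'] -> C1=M] -> [I,M] [MISS #5: write from S]
Op 8: C0 read [C0 read from I: others=['C1=M'] -> C0=S, others downsized to S] -> [S,S] [MISS #6: read from I]
Op 9: C1 write [C1 write: invalidate ['C0=S'] -> C1=M] -> [I,M] [MISS #7: write from S]
Op 10: C1 read [C1 read: already in M, no change] -> [I,M] [hit: read from M]
Op 11: C1 read [C1 read: already in M, no change] -> [I,M] [hit: read from M]
Op 12: C1 write [C1 write: already M (modified), no change] -> [I,M] [hit: write from M]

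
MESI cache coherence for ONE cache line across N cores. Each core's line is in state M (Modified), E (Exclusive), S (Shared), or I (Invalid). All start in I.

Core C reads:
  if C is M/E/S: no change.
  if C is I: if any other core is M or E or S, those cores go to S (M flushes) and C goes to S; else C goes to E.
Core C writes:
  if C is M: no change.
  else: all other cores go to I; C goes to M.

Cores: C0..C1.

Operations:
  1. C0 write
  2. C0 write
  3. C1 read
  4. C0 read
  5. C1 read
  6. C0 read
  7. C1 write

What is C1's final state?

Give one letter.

Op 1: C0 write [C0 write: invalidate none -> C0=M] -> [M,I]
Op 2: C0 write [C0 write: already M (modified), no change] -> [M,I]
Op 3: C1 read [C1 read from I: others=['C0=M'] -> C1=S, others downsized to S] -> [S,S]
Op 4: C0 read [C0 read: already in S, no change] -> [S,S]
Op 5: C1 read [C1 read: already in S, no change] -> [S,S]
Op 6: C0 read [C0 read: already in S, no change] -> [S,S]
Op 7: C1 write [C1 write: invalidate ['C0=S'] -> C1=M] -> [I,M]

Answer: M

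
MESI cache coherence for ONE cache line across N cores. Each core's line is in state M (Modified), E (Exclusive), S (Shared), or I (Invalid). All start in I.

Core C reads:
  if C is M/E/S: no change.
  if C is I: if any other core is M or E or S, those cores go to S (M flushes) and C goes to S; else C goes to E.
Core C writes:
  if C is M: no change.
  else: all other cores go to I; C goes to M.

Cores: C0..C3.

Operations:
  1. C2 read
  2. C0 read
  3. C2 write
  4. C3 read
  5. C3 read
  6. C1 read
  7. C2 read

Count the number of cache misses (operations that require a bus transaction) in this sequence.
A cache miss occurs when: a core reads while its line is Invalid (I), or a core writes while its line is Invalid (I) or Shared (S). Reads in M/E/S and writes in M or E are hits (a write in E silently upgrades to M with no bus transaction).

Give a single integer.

Op 1: C2 read [C2 read from I: no other sharers -> C2=E (exclusive)] -> [I,I,E,I] [MISS #1: read from I]
Op 2: C0 read [C0 read from I: others=['C2=E'] -> C0=S, others downsized to S] -> [S,I,S,I] [MISS #2: read from I]
Op 3: C2 write [C2 write: invalidate ['C0=S'] -> C2=M] -> [I,I,M,I] [MISS #3: write from S]
Op 4: C3 read [C3 read from I: others=['C2=M'] -> C3=S, others downsized to S] -> [I,I,S,S] [MISS #4: read from I]
Op 5: C3 read [C3 read: already in S, no change] -> [I,I,S,S] [hit: read from S]
Op 6: C1 read [C1 read from I: others=['C2=S', 'C3=S'] -> C1=S, others downsized to S] -> [I,S,S,S] [MISS #5: read from I]
Op 7: C2 read [C2 read: already in S, no change] -> [I,S,S,S] [hit: read from S]

Answer: 5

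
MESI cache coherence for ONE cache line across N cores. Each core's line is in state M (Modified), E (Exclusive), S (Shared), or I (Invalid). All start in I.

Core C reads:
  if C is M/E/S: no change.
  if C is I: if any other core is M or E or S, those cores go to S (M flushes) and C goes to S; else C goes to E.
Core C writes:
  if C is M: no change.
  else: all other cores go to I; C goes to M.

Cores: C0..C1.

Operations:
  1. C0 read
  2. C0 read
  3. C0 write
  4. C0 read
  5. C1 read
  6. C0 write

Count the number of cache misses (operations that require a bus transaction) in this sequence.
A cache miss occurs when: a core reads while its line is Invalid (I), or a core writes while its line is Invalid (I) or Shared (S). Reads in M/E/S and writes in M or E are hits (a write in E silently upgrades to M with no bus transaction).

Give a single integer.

Answer: 3

Derivation:
Op 1: C0 read [C0 read from I: no other sharers -> C0=E (exclusive)] -> [E,I] [MISS #1: read from I]
Op 2: C0 read [C0 read: already in E, no change] -> [E,I] [hit: read from E]
Op 3: C0 write [C0 write: invalidate none -> C0=M] -> [M,I] [hit: write from E is a silent E->M upgrade, no bus transaction]
Op 4: C0 read [C0 read: already in M, no change] -> [M,I] [hit: read from M]
Op 5: C1 read [C1 read from I: others=['C0=M'] -> C1=S, others downsized to S] -> [S,S] [MISS #2: read from I]
Op 6: C0 write [C0 write: invalidate ['C1=S'] -> C0=M] -> [M,I] [MISS #3: write from S]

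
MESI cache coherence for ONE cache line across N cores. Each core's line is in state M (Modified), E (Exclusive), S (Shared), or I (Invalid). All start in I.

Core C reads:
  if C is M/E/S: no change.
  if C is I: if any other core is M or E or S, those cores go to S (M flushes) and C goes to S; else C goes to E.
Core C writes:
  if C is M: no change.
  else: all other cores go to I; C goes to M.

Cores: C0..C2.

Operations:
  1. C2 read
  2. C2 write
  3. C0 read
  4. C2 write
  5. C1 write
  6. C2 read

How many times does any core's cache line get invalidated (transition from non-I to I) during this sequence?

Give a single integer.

Op 1: C2 read [C2 read from I: no other sharers -> C2=E (exclusive)] -> [I,I,E] (invalidations this op: 0; running total: 0)
Op 2: C2 write [C2 write: invalidate none -> C2=M] -> [I,I,M] (invalidations this op: 0; running total: 0)
Op 3: C0 read [C0 read from I: others=['C2=M'] -> C0=S, others downsized to S] -> [S,I,S] (invalidations this op: 0; running total: 0)
Op 4: C2 write [C2 write: invalidate ['C0=S'] -> C2=M] -> [I,I,M] (invalidations this op: 1; running total: 1)
Op 5: C1 write [C1 write: invalidate ['C2=M'] -> C1=M] -> [I,M,I] (invalidations this op: 1; running total: 2)
Op 6: C2 read [C2 read from I: others=['C1=M'] -> C2=S, others downsized to S] -> [I,S,S] (invalidations this op: 0; running total: 2)

Answer: 2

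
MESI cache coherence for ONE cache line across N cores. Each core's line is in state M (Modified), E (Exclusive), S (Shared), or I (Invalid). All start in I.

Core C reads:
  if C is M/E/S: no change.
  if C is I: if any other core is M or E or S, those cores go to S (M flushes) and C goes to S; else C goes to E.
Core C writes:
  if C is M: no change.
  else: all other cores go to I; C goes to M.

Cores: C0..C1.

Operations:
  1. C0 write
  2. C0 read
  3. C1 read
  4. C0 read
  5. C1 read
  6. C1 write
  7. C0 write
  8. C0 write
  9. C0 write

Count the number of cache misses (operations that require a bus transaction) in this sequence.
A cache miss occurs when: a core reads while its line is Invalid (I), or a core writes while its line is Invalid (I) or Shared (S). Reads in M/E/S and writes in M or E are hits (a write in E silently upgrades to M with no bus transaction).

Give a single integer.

Answer: 4

Derivation:
Op 1: C0 write [C0 write: invalidate none -> C0=M] -> [M,I] [MISS #1: write from I]
Op 2: C0 read [C0 read: already in M, no change] -> [M,I] [hit: read from M]
Op 3: C1 read [C1 read from I: others=['C0=M'] -> C1=S, others downsized to S] -> [S,S] [MISS #2: read from I]
Op 4: C0 read [C0 read: already in S, no change] -> [S,S] [hit: read from S]
Op 5: C1 read [C1 read: already in S, no change] -> [S,S] [hit: read from S]
Op 6: C1 write [C1 write: invalidate ['C0=S'] -> C1=M] -> [I,M] [MISS #3: write from S]
Op 7: C0 write [C0 write: invalidate ['C1=M'] -> C0=M] -> [M,I] [MISS #4: write from I]
Op 8: C0 write [C0 write: already M (modified), no change] -> [M,I] [hit: write from M]
Op 9: C0 write [C0 write: already M (modified), no change] -> [M,I] [hit: write from M]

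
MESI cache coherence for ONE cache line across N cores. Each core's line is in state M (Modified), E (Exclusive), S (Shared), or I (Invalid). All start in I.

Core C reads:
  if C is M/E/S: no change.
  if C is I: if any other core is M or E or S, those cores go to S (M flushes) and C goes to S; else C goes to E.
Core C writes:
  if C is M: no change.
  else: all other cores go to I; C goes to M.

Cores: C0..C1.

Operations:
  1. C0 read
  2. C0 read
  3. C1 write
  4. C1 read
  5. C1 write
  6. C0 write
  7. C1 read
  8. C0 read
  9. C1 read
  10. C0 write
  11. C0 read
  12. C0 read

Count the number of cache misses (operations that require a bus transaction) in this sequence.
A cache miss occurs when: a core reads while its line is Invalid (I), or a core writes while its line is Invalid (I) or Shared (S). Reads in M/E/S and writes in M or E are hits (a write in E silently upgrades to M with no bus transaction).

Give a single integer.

Op 1: C0 read [C0 read from I: no other sharers -> C0=E (exclusive)] -> [E,I] [MISS #1: read from I]
Op 2: C0 read [C0 read: already in E, no change] -> [E,I] [hit: read from E]
Op 3: C1 write [C1 write: invalidate ['C0=E'] -> C1=M] -> [I,M] [MISS #2: write from I]
Op 4: C1 read [C1 read: already in M, no change] -> [I,M] [hit: read from M]
Op 5: C1 write [C1 write: already M (modified), no change] -> [I,M] [hit: write from M]
Op 6: C0 write [C0 write: invalidate ['C1=M'] -> C0=M] -> [M,I] [MISS #3: write from I]
Op 7: C1 read [C1 read from I: others=['C0=M'] -> C1=S, others downsized to S] -> [S,S] [MISS #4: read from I]
Op 8: C0 read [C0 read: already in S, no change] -> [S,S] [hit: read from S]
Op 9: C1 read [C1 read: already in S, no change] -> [S,S] [hit: read from S]
Op 10: C0 write [C0 write: invalidate ['C1=S'] -> C0=M] -> [M,I] [MISS #5: write from S]
Op 11: C0 read [C0 read: already in M, no change] -> [M,I] [hit: read from M]
Op 12: C0 read [C0 read: already in M, no change] -> [M,I] [hit: read from M]

Answer: 5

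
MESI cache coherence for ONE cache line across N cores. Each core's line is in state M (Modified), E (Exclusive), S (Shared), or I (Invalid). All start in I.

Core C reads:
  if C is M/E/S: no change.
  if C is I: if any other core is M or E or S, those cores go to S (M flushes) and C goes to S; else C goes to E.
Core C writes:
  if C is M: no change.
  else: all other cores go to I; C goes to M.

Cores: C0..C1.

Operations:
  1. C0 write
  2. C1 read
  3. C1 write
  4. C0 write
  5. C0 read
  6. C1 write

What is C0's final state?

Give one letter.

Answer: I

Derivation:
Op 1: C0 write [C0 write: invalidate none -> C0=M] -> [M,I]
Op 2: C1 read [C1 read from I: others=['C0=M'] -> C1=S, others downsized to S] -> [S,S]
Op 3: C1 write [C1 write: invalidate ['C0=S'] -> C1=M] -> [I,M]
Op 4: C0 write [C0 write: invalidate ['C1=M'] -> C0=M] -> [M,I]
Op 5: C0 read [C0 read: already in M, no change] -> [M,I]
Op 6: C1 write [C1 write: invalidate ['C0=M'] -> C1=M] -> [I,M]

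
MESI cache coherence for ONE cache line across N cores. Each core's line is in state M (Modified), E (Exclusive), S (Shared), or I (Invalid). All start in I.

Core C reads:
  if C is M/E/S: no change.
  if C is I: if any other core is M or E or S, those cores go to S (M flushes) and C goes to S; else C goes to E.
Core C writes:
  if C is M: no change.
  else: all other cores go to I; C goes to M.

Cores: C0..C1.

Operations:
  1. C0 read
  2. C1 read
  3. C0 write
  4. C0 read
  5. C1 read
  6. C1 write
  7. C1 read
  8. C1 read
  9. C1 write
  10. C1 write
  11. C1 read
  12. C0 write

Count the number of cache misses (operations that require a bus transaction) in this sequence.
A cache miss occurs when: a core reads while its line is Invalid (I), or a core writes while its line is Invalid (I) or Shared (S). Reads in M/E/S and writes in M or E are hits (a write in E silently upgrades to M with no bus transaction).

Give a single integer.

Answer: 6

Derivation:
Op 1: C0 read [C0 read from I: no other sharers -> C0=E (exclusive)] -> [E,I] [MISS #1: read from I]
Op 2: C1 read [C1 read from I: others=['C0=E'] -> C1=S, others downsized to S] -> [S,S] [MISS #2: read from I]
Op 3: C0 write [C0 write: invalidate ['C1=S'] -> C0=M] -> [M,I] [MISS #3: write from S]
Op 4: C0 read [C0 read: already in M, no change] -> [M,I] [hit: read from M]
Op 5: C1 read [C1 read from I: others=['C0=M'] -> C1=S, others downsized to S] -> [S,S] [MISS #4: read from I]
Op 6: C1 write [C1 write: invalidate ['C0=S'] -> C1=M] -> [I,M] [MISS #5: write from S]
Op 7: C1 read [C1 read: already in M, no change] -> [I,M] [hit: read from M]
Op 8: C1 read [C1 read: already in M, no change] -> [I,M] [hit: read from M]
Op 9: C1 write [C1 write: already M (modified), no change] -> [I,M] [hit: write from M]
Op 10: C1 write [C1 write: already M (modified), no change] -> [I,M] [hit: write from M]
Op 11: C1 read [C1 read: already in M, no change] -> [I,M] [hit: read from M]
Op 12: C0 write [C0 write: invalidate ['C1=M'] -> C0=M] -> [M,I] [MISS #6: write from I]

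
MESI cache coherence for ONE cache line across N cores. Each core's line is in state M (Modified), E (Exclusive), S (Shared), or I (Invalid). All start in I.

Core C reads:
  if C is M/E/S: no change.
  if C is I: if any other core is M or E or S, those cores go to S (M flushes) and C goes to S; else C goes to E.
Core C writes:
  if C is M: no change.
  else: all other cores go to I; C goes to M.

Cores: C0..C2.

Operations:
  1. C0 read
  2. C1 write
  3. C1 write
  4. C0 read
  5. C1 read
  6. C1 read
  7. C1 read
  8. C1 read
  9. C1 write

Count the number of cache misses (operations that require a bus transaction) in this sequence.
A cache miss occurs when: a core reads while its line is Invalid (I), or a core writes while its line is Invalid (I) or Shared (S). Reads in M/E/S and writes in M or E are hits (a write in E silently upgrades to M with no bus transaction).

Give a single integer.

Op 1: C0 read [C0 read from I: no other sharers -> C0=E (exclusive)] -> [E,I,I] [MISS #1: read from I]
Op 2: C1 write [C1 write: invalidate ['C0=E'] -> C1=M] -> [I,M,I] [MISS #2: write from I]
Op 3: C1 write [C1 write: already M (modified), no change] -> [I,M,I] [hit: write from M]
Op 4: C0 read [C0 read from I: others=['C1=M'] -> C0=S, others downsized to S] -> [S,S,I] [MISS #3: read from I]
Op 5: C1 read [C1 read: already in S, no change] -> [S,S,I] [hit: read from S]
Op 6: C1 read [C1 read: already in S, no change] -> [S,S,I] [hit: read from S]
Op 7: C1 read [C1 read: already in S, no change] -> [S,S,I] [hit: read from S]
Op 8: C1 read [C1 read: already in S, no change] -> [S,S,I] [hit: read from S]
Op 9: C1 write [C1 write: invalidate ['C0=S'] -> C1=M] -> [I,M,I] [MISS #4: write from S]

Answer: 4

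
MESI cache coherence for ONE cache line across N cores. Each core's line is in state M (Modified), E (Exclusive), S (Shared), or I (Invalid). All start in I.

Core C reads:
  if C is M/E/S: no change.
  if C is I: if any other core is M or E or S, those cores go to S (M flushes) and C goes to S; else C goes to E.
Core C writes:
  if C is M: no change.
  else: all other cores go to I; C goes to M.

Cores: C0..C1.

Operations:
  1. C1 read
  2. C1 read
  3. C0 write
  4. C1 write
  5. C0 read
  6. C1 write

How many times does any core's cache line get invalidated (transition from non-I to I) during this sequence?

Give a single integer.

Answer: 3

Derivation:
Op 1: C1 read [C1 read from I: no other sharers -> C1=E (exclusive)] -> [I,E] (invalidations this op: 0; running total: 0)
Op 2: C1 read [C1 read: already in E, no change] -> [I,E] (invalidations this op: 0; running total: 0)
Op 3: C0 write [C0 write: invalidate ['C1=E'] -> C0=M] -> [M,I] (invalidations this op: 1; running total: 1)
Op 4: C1 write [C1 write: invalidate ['C0=M'] -> C1=M] -> [I,M] (invalidations this op: 1; running total: 2)
Op 5: C0 read [C0 read from I: others=['C1=M'] -> C0=S, others downsized to S] -> [S,S] (invalidations this op: 0; running total: 2)
Op 6: C1 write [C1 write: invalidate ['C0=S'] -> C1=M] -> [I,M] (invalidations this op: 1; running total: 3)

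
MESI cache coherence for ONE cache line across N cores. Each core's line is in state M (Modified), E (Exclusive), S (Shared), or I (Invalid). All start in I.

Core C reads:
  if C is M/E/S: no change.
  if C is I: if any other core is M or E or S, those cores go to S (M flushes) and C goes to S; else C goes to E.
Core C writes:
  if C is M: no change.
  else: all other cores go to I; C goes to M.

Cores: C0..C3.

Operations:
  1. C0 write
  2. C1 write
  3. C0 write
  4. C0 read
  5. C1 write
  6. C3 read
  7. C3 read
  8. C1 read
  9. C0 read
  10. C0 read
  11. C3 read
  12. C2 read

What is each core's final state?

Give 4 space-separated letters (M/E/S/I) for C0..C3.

Op 1: C0 write [C0 write: invalidate none -> C0=M] -> [M,I,I,I]
Op 2: C1 write [C1 write: invalidate ['C0=M'] -> C1=M] -> [I,M,I,I]
Op 3: C0 write [C0 write: invalidate ['C1=M'] -> C0=M] -> [M,I,I,I]
Op 4: C0 read [C0 read: already in M, no change] -> [M,I,I,I]
Op 5: C1 write [C1 write: invalidate ['C0=M'] -> C1=M] -> [I,M,I,I]
Op 6: C3 read [C3 read from I: others=['C1=M'] -> C3=S, others downsized to S] -> [I,S,I,S]
Op 7: C3 read [C3 read: already in S, no change] -> [I,S,I,S]
Op 8: C1 read [C1 read: already in S, no change] -> [I,S,I,S]
Op 9: C0 read [C0 read from I: others=['C1=S', 'C3=S'] -> C0=S, others downsized to S] -> [S,S,I,S]
Op 10: C0 read [C0 read: already in S, no change] -> [S,S,I,S]
Op 11: C3 read [C3 read: already in S, no change] -> [S,S,I,S]
Op 12: C2 read [C2 read from I: others=['C0=S', 'C1=S', 'C3=S'] -> C2=S, others downsized to S] -> [S,S,S,S]

Answer: S S S S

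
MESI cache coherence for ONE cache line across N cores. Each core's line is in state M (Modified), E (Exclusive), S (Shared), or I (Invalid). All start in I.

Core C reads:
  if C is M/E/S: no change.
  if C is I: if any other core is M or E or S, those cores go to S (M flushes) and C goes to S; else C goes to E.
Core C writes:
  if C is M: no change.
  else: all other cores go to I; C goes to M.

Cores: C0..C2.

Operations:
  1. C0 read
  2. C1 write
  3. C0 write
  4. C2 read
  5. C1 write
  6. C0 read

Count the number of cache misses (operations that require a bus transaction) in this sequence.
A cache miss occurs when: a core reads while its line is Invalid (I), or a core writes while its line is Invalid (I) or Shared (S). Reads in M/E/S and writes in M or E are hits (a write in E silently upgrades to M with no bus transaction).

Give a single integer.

Op 1: C0 read [C0 read from I: no other sharers -> C0=E (exclusive)] -> [E,I,I] [MISS #1: read from I]
Op 2: C1 write [C1 write: invalidate ['C0=E'] -> C1=M] -> [I,M,I] [MISS #2: write from I]
Op 3: C0 write [C0 write: invalidate ['C1=M'] -> C0=M] -> [M,I,I] [MISS #3: write from I]
Op 4: C2 read [C2 read from I: others=['C0=M'] -> C2=S, others downsized to S] -> [S,I,S] [MISS #4: read from I]
Op 5: C1 write [C1 write: invalidate ['C0=S', 'C2=S'] -> C1=M] -> [I,M,I] [MISS #5: write from I]
Op 6: C0 read [C0 read from I: others=['C1=M'] -> C0=S, others downsized to S] -> [S,S,I] [MISS #6: read from I]

Answer: 6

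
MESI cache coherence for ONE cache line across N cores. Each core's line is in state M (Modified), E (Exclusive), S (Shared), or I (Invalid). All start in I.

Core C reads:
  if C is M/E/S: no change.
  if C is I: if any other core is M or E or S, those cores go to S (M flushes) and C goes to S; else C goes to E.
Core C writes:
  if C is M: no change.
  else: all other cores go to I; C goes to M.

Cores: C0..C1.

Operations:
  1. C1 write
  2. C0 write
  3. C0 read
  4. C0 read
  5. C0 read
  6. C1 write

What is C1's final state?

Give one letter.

Answer: M

Derivation:
Op 1: C1 write [C1 write: invalidate none -> C1=M] -> [I,M]
Op 2: C0 write [C0 write: invalidate ['C1=M'] -> C0=M] -> [M,I]
Op 3: C0 read [C0 read: already in M, no change] -> [M,I]
Op 4: C0 read [C0 read: already in M, no change] -> [M,I]
Op 5: C0 read [C0 read: already in M, no change] -> [M,I]
Op 6: C1 write [C1 write: invalidate ['C0=M'] -> C1=M] -> [I,M]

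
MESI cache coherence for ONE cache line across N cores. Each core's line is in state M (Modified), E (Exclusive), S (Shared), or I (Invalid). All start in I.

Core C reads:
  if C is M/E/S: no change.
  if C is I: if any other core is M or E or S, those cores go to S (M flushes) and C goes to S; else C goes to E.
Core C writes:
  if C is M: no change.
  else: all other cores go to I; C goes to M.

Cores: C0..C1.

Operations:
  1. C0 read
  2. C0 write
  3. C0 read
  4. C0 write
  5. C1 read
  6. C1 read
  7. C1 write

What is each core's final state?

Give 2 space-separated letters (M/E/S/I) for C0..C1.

Answer: I M

Derivation:
Op 1: C0 read [C0 read from I: no other sharers -> C0=E (exclusive)] -> [E,I]
Op 2: C0 write [C0 write: invalidate none -> C0=M] -> [M,I]
Op 3: C0 read [C0 read: already in M, no change] -> [M,I]
Op 4: C0 write [C0 write: already M (modified), no change] -> [M,I]
Op 5: C1 read [C1 read from I: others=['C0=M'] -> C1=S, others downsized to S] -> [S,S]
Op 6: C1 read [C1 read: already in S, no change] -> [S,S]
Op 7: C1 write [C1 write: invalidate ['C0=S'] -> C1=M] -> [I,M]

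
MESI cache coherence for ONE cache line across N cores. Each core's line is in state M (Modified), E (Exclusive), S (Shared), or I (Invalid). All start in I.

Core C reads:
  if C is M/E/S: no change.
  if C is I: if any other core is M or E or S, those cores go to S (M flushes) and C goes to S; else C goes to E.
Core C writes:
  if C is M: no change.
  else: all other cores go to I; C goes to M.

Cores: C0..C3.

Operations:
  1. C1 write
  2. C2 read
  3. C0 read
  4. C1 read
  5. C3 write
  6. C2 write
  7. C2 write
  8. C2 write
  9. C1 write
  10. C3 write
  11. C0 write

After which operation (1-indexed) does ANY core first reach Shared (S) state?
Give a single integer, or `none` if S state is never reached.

Answer: 2

Derivation:
Op 1: C1 write [C1 write: invalidate none -> C1=M] -> [I,M,I,I]
Op 2: C2 read [C2 read from I: others=['C1=M'] -> C2=S, others downsized to S] -> [I,S,S,I]
  -> First S state at op 2; remaining ops need not be traced.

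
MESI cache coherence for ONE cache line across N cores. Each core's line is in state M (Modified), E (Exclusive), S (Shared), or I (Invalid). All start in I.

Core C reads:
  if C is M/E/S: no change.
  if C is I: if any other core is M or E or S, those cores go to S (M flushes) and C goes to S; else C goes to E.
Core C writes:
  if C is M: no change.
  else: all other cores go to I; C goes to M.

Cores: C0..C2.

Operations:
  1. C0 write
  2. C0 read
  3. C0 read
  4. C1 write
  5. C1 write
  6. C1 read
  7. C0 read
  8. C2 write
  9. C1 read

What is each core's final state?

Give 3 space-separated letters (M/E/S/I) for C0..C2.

Answer: I S S

Derivation:
Op 1: C0 write [C0 write: invalidate none -> C0=M] -> [M,I,I]
Op 2: C0 read [C0 read: already in M, no change] -> [M,I,I]
Op 3: C0 read [C0 read: already in M, no change] -> [M,I,I]
Op 4: C1 write [C1 write: invalidate ['C0=M'] -> C1=M] -> [I,M,I]
Op 5: C1 write [C1 write: already M (modified), no change] -> [I,M,I]
Op 6: C1 read [C1 read: already in M, no change] -> [I,M,I]
Op 7: C0 read [C0 read from I: others=['C1=M'] -> C0=S, others downsized to S] -> [S,S,I]
Op 8: C2 write [C2 write: invalidate ['C0=S', 'C1=S'] -> C2=M] -> [I,I,M]
Op 9: C1 read [C1 read from I: others=['C2=M'] -> C1=S, others downsized to S] -> [I,S,S]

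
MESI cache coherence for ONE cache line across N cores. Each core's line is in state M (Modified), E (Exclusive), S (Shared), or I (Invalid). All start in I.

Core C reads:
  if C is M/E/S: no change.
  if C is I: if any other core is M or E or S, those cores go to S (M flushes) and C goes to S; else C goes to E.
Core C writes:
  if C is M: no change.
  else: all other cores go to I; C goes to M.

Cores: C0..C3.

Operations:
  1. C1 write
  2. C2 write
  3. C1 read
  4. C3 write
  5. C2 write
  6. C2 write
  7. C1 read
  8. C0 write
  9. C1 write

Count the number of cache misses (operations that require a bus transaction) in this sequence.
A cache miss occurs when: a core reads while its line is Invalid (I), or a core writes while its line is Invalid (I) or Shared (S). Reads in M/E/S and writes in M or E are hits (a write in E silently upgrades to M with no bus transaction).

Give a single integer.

Answer: 8

Derivation:
Op 1: C1 write [C1 write: invalidate none -> C1=M] -> [I,M,I,I] [MISS #1: write from I]
Op 2: C2 write [C2 write: invalidate ['C1=M'] -> C2=M] -> [I,I,M,I] [MISS #2: write from I]
Op 3: C1 read [C1 read from I: others=['C2=M'] -> C1=S, others downsized to S] -> [I,S,S,I] [MISS #3: read from I]
Op 4: C3 write [C3 write: invalidate ['C1=S', 'C2=S'] -> C3=M] -> [I,I,I,M] [MISS #4: write from I]
Op 5: C2 write [C2 write: invalidate ['C3=M'] -> C2=M] -> [I,I,M,I] [MISS #5: write from I]
Op 6: C2 write [C2 write: already M (modified), no change] -> [I,I,M,I] [hit: write from M]
Op 7: C1 read [C1 read from I: others=['C2=M'] -> C1=S, others downsized to S] -> [I,S,S,I] [MISS #6: read from I]
Op 8: C0 write [C0 write: invalidate ['C1=S', 'C2=S'] -> C0=M] -> [M,I,I,I] [MISS #7: write from I]
Op 9: C1 write [C1 write: invalidate ['C0=M'] -> C1=M] -> [I,M,I,I] [MISS #8: write from I]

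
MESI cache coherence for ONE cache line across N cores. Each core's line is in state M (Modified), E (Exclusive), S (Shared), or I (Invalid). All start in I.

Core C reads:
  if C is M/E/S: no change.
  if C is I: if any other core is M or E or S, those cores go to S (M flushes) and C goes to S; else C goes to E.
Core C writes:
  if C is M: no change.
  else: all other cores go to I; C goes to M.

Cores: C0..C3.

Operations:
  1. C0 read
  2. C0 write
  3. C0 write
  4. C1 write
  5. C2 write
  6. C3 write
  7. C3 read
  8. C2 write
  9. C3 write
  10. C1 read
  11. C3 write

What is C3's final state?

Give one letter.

Op 1: C0 read [C0 read from I: no other sharers -> C0=E (exclusive)] -> [E,I,I,I]
Op 2: C0 write [C0 write: invalidate none -> C0=M] -> [M,I,I,I]
Op 3: C0 write [C0 write: already M (modified), no change] -> [M,I,I,I]
Op 4: C1 write [C1 write: invalidate ['C0=M'] -> C1=M] -> [I,M,I,I]
Op 5: C2 write [C2 write: invalidate ['C1=M'] -> C2=M] -> [I,I,M,I]
Op 6: C3 write [C3 write: invalidate ['C2=M'] -> C3=M] -> [I,I,I,M]
Op 7: C3 read [C3 read: already in M, no change] -> [I,I,I,M]
Op 8: C2 write [C2 write: invalidate ['C3=M'] -> C2=M] -> [I,I,M,I]
Op 9: C3 write [C3 write: invalidate ['C2=M'] -> C3=M] -> [I,I,I,M]
Op 10: C1 read [C1 read from I: others=['C3=M'] -> C1=S, others downsized to S] -> [I,S,I,S]
Op 11: C3 write [C3 write: invalidate ['C1=S'] -> C3=M] -> [I,I,I,M]

Answer: M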